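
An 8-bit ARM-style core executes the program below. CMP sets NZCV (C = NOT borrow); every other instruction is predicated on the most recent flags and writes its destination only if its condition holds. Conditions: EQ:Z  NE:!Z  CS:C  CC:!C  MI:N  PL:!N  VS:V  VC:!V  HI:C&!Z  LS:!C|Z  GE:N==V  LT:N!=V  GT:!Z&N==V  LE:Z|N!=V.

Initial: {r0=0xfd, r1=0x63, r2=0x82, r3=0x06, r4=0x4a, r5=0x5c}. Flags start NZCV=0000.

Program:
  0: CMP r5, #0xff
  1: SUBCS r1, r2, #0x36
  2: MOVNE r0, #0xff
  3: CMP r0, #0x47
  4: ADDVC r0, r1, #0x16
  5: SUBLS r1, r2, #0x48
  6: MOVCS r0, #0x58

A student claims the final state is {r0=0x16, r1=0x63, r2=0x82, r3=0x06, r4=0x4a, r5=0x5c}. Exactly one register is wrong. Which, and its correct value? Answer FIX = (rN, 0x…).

0: ✓ CMP  NZCV=0000
1: · SUBCS
2: ✓ MOVNE  r0←0xff
3: ✓ CMP  NZCV=1010
4: ✓ ADDVC  r0←0x79
5: · SUBLS
6: ✓ MOVCS  r0←0x58

FIX = (r0, 0x58)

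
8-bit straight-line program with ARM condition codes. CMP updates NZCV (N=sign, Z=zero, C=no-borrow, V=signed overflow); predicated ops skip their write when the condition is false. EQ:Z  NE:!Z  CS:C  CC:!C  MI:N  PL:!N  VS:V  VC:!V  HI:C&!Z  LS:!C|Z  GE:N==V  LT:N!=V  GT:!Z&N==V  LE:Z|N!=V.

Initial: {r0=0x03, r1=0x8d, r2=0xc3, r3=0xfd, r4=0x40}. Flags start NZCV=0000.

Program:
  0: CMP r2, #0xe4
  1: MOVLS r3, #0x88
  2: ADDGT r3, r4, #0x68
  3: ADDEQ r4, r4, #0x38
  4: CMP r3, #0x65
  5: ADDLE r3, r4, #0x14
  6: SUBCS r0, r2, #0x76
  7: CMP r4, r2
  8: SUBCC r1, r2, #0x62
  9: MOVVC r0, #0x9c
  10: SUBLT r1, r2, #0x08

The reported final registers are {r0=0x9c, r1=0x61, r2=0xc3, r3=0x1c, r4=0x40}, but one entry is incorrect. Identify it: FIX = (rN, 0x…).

FIX = (r3, 0x54)

0: ✓ CMP  NZCV=1000
1: ✓ MOVLS  r3←0x88
2: · ADDGT
3: · ADDEQ
4: ✓ CMP  NZCV=0011
5: ✓ ADDLE  r3←0x54
6: ✓ SUBCS  r0←0x4d
7: ✓ CMP  NZCV=0000
8: ✓ SUBCC  r1←0x61
9: ✓ MOVVC  r0←0x9c
10: · SUBLT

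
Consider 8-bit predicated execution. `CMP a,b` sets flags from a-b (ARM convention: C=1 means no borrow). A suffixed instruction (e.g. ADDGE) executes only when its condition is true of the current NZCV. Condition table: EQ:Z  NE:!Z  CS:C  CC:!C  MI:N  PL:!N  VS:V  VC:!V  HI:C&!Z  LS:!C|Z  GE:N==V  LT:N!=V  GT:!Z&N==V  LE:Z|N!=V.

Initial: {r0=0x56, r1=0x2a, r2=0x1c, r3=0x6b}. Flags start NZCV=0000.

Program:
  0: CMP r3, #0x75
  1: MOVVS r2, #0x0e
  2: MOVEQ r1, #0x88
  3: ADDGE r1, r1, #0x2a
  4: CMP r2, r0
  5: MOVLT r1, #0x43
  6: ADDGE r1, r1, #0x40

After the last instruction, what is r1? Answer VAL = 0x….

VAL = 0x43

[0] flags=1000 → (cmp)
[1] flags=1000 VS?F → skip
[2] flags=1000 EQ?F → skip
[3] flags=1000 GE?F → skip
[4] flags=1000 → (cmp)
[5] flags=1000 LT?T → r1=0x43
[6] flags=1000 GE?F → skip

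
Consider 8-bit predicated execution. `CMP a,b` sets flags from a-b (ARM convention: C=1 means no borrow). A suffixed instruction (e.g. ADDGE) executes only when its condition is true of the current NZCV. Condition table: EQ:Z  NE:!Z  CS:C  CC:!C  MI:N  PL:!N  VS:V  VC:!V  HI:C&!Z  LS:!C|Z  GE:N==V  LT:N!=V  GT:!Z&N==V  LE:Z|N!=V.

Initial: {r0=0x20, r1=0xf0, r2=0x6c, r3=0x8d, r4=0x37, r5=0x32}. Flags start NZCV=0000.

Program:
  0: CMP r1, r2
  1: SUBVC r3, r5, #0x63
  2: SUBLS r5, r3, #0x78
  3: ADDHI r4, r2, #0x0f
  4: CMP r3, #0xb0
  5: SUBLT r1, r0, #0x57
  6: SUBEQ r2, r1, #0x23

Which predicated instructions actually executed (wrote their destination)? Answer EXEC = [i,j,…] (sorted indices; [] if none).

EXEC = [1,3]

0: ✓ CMP  NZCV=1010
1: ✓ SUBVC  r3←0xcf
2: · SUBLS
3: ✓ ADDHI  r4←0x7b
4: ✓ CMP  NZCV=0010
5: · SUBLT
6: · SUBEQ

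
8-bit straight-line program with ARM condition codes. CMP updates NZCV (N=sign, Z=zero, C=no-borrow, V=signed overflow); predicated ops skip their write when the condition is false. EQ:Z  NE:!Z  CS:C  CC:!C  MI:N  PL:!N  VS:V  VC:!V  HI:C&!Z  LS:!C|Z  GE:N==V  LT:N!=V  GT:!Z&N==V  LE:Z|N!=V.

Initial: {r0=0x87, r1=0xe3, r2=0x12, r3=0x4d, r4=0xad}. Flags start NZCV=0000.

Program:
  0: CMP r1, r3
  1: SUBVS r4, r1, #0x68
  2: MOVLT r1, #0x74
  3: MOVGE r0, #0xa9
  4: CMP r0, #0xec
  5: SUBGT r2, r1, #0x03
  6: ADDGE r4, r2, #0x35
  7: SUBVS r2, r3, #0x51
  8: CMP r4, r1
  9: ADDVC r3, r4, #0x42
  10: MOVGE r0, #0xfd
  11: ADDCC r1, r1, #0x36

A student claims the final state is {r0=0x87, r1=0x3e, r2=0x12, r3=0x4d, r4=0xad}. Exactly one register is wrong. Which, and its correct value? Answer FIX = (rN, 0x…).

FIX = (r1, 0x74)

[0] flags=1010 → (cmp)
[1] flags=1010 VS?F → skip
[2] flags=1010 LT?T → r1=0x74
[3] flags=1010 GE?F → skip
[4] flags=1000 → (cmp)
[5] flags=1000 GT?F → skip
[6] flags=1000 GE?F → skip
[7] flags=1000 VS?F → skip
[8] flags=0011 → (cmp)
[9] flags=0011 VC?F → skip
[10] flags=0011 GE?F → skip
[11] flags=0011 CC?F → skip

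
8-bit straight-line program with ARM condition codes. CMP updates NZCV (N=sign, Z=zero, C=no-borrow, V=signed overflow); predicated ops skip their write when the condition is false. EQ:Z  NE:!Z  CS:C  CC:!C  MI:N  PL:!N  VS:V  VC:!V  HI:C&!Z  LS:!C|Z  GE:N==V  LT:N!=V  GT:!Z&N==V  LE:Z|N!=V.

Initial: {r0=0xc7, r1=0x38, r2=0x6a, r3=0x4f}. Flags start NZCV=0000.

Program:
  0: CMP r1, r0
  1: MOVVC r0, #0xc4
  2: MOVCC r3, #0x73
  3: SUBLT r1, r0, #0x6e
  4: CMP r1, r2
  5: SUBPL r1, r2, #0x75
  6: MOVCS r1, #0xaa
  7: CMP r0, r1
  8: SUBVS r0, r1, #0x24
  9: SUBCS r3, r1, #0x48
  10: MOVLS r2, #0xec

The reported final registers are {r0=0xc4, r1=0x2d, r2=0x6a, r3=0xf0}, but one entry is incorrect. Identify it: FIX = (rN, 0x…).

FIX = (r1, 0x38)

0: ✓ CMP  NZCV=0000
1: ✓ MOVVC  r0←0xc4
2: ✓ MOVCC  r3←0x73
3: · SUBLT
4: ✓ CMP  NZCV=1000
5: · SUBPL
6: · MOVCS
7: ✓ CMP  NZCV=1010
8: · SUBVS
9: ✓ SUBCS  r3←0xf0
10: · MOVLS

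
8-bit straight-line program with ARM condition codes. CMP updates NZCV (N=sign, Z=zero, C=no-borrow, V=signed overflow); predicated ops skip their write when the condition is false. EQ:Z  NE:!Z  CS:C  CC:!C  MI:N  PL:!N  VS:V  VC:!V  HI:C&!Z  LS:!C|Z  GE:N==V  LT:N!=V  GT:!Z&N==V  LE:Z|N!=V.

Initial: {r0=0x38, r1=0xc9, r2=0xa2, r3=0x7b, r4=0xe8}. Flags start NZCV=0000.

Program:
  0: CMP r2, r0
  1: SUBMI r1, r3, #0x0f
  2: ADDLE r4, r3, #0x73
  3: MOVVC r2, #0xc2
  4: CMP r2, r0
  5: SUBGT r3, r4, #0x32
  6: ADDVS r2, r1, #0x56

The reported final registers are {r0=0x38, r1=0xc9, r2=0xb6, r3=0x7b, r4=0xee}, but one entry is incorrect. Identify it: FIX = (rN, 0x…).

FIX = (r2, 0x1f)

[0] flags=0011 → (cmp)
[1] flags=0011 MI?F → skip
[2] flags=0011 LE?T → r4=0xee
[3] flags=0011 VC?F → skip
[4] flags=0011 → (cmp)
[5] flags=0011 GT?F → skip
[6] flags=0011 VS?T → r2=0x1f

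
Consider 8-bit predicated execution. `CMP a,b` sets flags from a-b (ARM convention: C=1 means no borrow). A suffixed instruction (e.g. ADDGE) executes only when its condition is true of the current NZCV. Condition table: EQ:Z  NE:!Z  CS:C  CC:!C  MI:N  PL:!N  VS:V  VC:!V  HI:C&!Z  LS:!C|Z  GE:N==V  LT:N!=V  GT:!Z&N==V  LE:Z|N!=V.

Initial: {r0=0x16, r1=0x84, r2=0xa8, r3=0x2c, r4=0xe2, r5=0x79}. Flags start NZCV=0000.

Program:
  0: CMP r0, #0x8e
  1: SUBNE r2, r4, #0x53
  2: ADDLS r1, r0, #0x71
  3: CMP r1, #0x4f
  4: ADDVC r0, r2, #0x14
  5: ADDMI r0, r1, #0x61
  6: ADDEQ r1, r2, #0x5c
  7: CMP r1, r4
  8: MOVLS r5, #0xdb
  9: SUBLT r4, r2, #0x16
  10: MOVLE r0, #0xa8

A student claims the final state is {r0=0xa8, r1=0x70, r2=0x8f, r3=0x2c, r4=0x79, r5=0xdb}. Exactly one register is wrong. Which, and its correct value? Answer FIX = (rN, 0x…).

FIX = (r1, 0x87)

0: ✓ CMP  NZCV=1001
1: ✓ SUBNE  r2←0x8f
2: ✓ ADDLS  r1←0x87
3: ✓ CMP  NZCV=0011
4: · ADDVC
5: · ADDMI
6: · ADDEQ
7: ✓ CMP  NZCV=1000
8: ✓ MOVLS  r5←0xdb
9: ✓ SUBLT  r4←0x79
10: ✓ MOVLE  r0←0xa8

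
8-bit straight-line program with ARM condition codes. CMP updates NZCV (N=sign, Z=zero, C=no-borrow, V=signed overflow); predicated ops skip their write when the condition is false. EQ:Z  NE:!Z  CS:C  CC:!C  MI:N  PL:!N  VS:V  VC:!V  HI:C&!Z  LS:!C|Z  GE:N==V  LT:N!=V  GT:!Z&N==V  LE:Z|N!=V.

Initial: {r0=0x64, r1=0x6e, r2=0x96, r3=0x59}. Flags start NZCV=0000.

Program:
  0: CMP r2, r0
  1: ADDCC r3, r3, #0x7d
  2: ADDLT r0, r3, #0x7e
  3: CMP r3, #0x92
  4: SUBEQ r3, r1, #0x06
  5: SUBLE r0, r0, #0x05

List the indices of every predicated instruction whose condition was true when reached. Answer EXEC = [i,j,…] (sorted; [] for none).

EXEC = [2]

[0] flags=0011 → (cmp)
[1] flags=0011 CC?F → skip
[2] flags=0011 LT?T → r0=0xd7
[3] flags=1001 → (cmp)
[4] flags=1001 EQ?F → skip
[5] flags=1001 LE?F → skip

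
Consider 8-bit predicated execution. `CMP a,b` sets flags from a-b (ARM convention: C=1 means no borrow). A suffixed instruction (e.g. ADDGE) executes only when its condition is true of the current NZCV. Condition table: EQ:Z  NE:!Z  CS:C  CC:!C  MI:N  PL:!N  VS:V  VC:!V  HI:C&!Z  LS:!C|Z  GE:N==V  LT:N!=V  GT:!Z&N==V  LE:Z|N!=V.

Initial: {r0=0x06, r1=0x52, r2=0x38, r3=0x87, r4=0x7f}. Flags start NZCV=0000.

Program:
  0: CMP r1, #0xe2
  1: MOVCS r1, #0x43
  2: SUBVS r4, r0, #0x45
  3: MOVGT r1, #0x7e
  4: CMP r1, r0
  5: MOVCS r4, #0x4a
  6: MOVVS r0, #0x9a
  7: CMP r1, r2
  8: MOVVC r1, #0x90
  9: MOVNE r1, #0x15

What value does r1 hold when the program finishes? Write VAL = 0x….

VAL = 0x15

[0] flags=0000 → (cmp)
[1] flags=0000 CS?F → skip
[2] flags=0000 VS?F → skip
[3] flags=0000 GT?T → r1=0x7e
[4] flags=0010 → (cmp)
[5] flags=0010 CS?T → r4=0x4a
[6] flags=0010 VS?F → skip
[7] flags=0010 → (cmp)
[8] flags=0010 VC?T → r1=0x90
[9] flags=0010 NE?T → r1=0x15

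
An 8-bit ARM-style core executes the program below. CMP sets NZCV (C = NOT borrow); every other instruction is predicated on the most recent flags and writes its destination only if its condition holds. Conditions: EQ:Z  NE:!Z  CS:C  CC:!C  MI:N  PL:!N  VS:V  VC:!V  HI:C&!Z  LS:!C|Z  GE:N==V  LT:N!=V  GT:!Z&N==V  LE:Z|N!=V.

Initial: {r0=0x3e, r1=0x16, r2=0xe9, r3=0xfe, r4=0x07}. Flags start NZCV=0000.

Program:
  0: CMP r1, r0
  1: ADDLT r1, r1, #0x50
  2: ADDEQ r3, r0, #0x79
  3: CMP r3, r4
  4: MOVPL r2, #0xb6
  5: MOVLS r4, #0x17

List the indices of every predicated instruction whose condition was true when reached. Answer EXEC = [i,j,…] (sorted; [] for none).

0: ✓ CMP  NZCV=1000
1: ✓ ADDLT  r1←0x66
2: · ADDEQ
3: ✓ CMP  NZCV=1010
4: · MOVPL
5: · MOVLS

EXEC = [1]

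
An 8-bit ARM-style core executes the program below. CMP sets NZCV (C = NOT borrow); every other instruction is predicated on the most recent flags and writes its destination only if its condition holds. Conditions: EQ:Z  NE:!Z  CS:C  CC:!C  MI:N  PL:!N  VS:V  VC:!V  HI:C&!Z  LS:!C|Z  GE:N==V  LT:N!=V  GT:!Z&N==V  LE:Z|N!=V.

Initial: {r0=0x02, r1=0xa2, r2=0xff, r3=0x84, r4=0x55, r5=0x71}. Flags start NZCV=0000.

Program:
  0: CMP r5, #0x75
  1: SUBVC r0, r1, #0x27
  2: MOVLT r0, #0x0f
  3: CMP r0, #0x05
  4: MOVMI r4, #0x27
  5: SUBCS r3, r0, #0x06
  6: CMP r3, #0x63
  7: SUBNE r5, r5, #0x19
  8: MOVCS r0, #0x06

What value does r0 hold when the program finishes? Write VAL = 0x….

VAL = 0x0f

[0] flags=1000 → (cmp)
[1] flags=1000 VC?T → r0=0x7b
[2] flags=1000 LT?T → r0=0x0f
[3] flags=0010 → (cmp)
[4] flags=0010 MI?F → skip
[5] flags=0010 CS?T → r3=0x09
[6] flags=1000 → (cmp)
[7] flags=1000 NE?T → r5=0x58
[8] flags=1000 CS?F → skip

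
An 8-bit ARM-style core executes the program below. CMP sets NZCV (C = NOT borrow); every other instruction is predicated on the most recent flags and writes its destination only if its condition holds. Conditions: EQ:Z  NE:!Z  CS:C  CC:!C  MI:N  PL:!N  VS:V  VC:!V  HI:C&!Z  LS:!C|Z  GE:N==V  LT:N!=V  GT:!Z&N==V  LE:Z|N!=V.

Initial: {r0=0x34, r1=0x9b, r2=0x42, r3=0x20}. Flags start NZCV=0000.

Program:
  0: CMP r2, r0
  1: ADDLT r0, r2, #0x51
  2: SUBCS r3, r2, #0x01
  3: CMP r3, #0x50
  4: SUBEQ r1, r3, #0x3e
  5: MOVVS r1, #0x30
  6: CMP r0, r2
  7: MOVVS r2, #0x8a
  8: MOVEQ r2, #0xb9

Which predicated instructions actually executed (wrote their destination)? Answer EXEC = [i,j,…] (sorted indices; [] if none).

[0] flags=0010 → (cmp)
[1] flags=0010 LT?F → skip
[2] flags=0010 CS?T → r3=0x41
[3] flags=1000 → (cmp)
[4] flags=1000 EQ?F → skip
[5] flags=1000 VS?F → skip
[6] flags=1000 → (cmp)
[7] flags=1000 VS?F → skip
[8] flags=1000 EQ?F → skip

EXEC = [2]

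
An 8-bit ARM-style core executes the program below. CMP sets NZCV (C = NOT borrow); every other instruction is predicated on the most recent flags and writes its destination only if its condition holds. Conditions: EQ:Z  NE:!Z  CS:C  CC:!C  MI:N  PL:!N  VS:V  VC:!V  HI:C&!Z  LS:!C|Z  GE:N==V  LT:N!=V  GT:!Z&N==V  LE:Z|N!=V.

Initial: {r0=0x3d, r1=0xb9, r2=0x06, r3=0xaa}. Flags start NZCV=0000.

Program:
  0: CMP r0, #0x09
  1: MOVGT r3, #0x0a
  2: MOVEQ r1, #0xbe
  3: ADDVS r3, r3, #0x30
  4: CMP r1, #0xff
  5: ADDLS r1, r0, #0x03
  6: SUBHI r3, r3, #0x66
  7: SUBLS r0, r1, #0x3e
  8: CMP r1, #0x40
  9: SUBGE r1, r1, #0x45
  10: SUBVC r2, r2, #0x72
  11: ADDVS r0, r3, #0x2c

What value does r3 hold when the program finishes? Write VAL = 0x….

0: ✓ CMP  NZCV=0010
1: ✓ MOVGT  r3←0x0a
2: · MOVEQ
3: · ADDVS
4: ✓ CMP  NZCV=1000
5: ✓ ADDLS  r1←0x40
6: · SUBHI
7: ✓ SUBLS  r0←0x02
8: ✓ CMP  NZCV=0110
9: ✓ SUBGE  r1←0xfb
10: ✓ SUBVC  r2←0x94
11: · ADDVS

VAL = 0x0a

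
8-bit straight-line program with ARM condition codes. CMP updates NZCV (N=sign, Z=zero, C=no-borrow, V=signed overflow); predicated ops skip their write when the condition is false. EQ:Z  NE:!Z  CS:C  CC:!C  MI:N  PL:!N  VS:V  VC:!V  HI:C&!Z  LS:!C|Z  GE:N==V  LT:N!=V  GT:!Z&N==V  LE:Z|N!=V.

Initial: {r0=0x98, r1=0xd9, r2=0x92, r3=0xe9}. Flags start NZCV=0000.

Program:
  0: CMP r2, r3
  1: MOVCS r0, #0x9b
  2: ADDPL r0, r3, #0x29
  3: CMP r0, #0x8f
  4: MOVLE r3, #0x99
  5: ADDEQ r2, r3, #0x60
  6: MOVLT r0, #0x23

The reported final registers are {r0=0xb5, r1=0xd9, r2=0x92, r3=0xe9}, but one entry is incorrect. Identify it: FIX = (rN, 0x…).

FIX = (r0, 0x98)

0: ✓ CMP  NZCV=1000
1: · MOVCS
2: · ADDPL
3: ✓ CMP  NZCV=0010
4: · MOVLE
5: · ADDEQ
6: · MOVLT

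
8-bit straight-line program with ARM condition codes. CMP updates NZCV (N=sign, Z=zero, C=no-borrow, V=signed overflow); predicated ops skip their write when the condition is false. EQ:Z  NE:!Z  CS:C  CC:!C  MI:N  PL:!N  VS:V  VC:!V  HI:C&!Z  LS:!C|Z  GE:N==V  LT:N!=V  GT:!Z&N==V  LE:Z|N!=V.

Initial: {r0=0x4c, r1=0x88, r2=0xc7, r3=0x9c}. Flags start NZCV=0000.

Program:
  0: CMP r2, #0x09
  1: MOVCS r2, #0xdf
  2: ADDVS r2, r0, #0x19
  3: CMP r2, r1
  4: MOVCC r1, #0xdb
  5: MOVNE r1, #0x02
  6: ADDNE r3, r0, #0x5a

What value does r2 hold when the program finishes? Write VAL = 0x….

VAL = 0xdf

[0] flags=1010 → (cmp)
[1] flags=1010 CS?T → r2=0xdf
[2] flags=1010 VS?F → skip
[3] flags=0010 → (cmp)
[4] flags=0010 CC?F → skip
[5] flags=0010 NE?T → r1=0x02
[6] flags=0010 NE?T → r3=0xa6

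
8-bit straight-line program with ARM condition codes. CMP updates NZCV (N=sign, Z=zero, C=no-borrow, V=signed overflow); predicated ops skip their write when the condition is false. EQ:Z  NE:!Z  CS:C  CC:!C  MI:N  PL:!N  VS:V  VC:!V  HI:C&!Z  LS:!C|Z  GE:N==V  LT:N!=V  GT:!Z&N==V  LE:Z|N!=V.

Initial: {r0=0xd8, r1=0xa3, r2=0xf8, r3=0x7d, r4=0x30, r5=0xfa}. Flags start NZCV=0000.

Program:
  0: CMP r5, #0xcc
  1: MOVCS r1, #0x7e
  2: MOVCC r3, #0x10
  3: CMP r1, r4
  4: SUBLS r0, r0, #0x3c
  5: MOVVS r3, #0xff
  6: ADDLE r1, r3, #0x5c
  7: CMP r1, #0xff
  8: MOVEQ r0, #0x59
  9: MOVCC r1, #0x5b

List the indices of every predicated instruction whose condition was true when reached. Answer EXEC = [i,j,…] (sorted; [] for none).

EXEC = [1,9]

0: ✓ CMP  NZCV=0010
1: ✓ MOVCS  r1←0x7e
2: · MOVCC
3: ✓ CMP  NZCV=0010
4: · SUBLS
5: · MOVVS
6: · ADDLE
7: ✓ CMP  NZCV=0000
8: · MOVEQ
9: ✓ MOVCC  r1←0x5b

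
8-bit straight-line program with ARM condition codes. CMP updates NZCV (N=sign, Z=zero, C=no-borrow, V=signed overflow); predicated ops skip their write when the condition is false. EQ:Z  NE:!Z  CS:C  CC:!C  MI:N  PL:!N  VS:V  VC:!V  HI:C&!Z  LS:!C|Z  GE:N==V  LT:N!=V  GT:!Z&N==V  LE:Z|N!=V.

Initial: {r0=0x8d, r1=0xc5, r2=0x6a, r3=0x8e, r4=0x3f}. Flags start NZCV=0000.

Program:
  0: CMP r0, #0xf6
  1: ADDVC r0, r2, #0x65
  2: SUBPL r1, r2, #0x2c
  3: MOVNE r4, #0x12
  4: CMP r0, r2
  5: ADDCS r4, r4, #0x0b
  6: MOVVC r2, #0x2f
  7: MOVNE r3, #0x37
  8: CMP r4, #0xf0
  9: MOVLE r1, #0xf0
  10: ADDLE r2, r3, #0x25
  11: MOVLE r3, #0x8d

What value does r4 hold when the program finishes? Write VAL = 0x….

VAL = 0x1d

0: ✓ CMP  NZCV=1000
1: ✓ ADDVC  r0←0xcf
2: · SUBPL
3: ✓ MOVNE  r4←0x12
4: ✓ CMP  NZCV=0011
5: ✓ ADDCS  r4←0x1d
6: · MOVVC
7: ✓ MOVNE  r3←0x37
8: ✓ CMP  NZCV=0000
9: · MOVLE
10: · ADDLE
11: · MOVLE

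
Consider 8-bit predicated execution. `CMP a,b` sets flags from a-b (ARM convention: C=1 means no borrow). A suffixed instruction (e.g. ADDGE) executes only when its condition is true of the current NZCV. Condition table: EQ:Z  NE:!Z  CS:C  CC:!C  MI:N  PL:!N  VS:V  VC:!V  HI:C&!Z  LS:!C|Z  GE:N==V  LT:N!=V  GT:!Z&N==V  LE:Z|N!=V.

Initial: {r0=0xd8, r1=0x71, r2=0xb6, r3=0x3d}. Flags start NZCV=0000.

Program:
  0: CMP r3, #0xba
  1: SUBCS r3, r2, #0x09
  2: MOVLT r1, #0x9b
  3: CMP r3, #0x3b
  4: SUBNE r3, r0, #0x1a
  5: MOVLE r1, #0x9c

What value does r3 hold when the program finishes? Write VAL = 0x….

0: ✓ CMP  NZCV=1001
1: · SUBCS
2: · MOVLT
3: ✓ CMP  NZCV=0010
4: ✓ SUBNE  r3←0xbe
5: · MOVLE

VAL = 0xbe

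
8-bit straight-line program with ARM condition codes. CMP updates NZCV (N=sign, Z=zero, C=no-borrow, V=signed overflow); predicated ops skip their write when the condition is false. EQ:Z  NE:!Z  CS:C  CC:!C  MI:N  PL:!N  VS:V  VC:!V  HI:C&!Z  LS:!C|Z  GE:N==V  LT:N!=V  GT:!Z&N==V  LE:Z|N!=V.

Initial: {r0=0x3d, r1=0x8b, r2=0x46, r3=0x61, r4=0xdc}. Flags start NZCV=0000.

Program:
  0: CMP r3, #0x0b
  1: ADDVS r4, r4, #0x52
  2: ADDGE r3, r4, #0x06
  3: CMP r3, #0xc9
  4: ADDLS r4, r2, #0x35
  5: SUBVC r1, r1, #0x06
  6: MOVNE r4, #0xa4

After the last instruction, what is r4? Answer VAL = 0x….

0: ✓ CMP  NZCV=0010
1: · ADDVS
2: ✓ ADDGE  r3←0xe2
3: ✓ CMP  NZCV=0010
4: · ADDLS
5: ✓ SUBVC  r1←0x85
6: ✓ MOVNE  r4←0xa4

VAL = 0xa4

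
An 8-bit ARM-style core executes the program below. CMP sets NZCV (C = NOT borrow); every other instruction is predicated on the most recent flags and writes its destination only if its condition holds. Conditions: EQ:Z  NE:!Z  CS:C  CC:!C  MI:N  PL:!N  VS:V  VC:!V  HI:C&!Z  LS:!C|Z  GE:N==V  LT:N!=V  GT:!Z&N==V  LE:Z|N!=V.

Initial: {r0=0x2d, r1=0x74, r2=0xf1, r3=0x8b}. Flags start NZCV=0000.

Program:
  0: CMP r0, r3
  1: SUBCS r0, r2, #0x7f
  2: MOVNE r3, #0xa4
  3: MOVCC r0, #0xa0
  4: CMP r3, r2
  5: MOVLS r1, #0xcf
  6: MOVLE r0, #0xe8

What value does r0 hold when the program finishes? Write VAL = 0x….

VAL = 0xe8

[0] flags=1001 → (cmp)
[1] flags=1001 CS?F → skip
[2] flags=1001 NE?T → r3=0xa4
[3] flags=1001 CC?T → r0=0xa0
[4] flags=1000 → (cmp)
[5] flags=1000 LS?T → r1=0xcf
[6] flags=1000 LE?T → r0=0xe8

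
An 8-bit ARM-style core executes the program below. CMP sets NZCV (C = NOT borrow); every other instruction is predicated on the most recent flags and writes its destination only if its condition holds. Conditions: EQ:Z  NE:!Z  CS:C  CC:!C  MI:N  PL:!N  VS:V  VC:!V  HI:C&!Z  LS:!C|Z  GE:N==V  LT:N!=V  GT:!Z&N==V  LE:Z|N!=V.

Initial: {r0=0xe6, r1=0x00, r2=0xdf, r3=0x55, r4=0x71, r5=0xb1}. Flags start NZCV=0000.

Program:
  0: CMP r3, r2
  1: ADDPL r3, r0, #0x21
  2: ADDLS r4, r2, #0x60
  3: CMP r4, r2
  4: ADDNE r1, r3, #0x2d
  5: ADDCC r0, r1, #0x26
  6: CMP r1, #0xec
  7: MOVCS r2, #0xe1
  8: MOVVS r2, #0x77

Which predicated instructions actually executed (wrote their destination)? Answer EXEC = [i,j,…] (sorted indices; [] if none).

EXEC = [1,2,4,5]

[0] flags=0000 → (cmp)
[1] flags=0000 PL?T → r3=0x07
[2] flags=0000 LS?T → r4=0x3f
[3] flags=0000 → (cmp)
[4] flags=0000 NE?T → r1=0x34
[5] flags=0000 CC?T → r0=0x5a
[6] flags=0000 → (cmp)
[7] flags=0000 CS?F → skip
[8] flags=0000 VS?F → skip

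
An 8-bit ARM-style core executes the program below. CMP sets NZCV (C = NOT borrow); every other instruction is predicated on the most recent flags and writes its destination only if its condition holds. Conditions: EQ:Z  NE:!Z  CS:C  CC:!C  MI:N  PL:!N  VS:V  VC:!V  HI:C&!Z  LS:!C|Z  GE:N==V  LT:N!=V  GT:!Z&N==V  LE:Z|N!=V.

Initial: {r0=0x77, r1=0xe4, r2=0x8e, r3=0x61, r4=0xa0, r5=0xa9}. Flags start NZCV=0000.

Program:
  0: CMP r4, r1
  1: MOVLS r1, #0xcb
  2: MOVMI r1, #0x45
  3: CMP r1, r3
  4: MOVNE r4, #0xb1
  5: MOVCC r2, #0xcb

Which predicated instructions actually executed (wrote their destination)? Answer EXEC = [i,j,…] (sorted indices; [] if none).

[0] flags=1000 → (cmp)
[1] flags=1000 LS?T → r1=0xcb
[2] flags=1000 MI?T → r1=0x45
[3] flags=1000 → (cmp)
[4] flags=1000 NE?T → r4=0xb1
[5] flags=1000 CC?T → r2=0xcb

EXEC = [1,2,4,5]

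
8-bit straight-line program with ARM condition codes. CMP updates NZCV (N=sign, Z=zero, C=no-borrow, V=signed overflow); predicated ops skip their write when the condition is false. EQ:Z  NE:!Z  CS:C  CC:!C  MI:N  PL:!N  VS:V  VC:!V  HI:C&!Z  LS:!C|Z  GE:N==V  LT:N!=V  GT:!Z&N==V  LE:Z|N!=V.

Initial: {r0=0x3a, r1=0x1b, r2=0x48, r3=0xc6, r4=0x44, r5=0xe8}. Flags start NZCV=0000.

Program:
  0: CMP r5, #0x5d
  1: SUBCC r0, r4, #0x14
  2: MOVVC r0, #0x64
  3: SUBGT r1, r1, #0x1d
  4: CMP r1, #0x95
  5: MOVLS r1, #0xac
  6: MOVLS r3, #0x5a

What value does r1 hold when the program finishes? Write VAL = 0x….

[0] flags=1010 → (cmp)
[1] flags=1010 CC?F → skip
[2] flags=1010 VC?T → r0=0x64
[3] flags=1010 GT?F → skip
[4] flags=1001 → (cmp)
[5] flags=1001 LS?T → r1=0xac
[6] flags=1001 LS?T → r3=0x5a

VAL = 0xac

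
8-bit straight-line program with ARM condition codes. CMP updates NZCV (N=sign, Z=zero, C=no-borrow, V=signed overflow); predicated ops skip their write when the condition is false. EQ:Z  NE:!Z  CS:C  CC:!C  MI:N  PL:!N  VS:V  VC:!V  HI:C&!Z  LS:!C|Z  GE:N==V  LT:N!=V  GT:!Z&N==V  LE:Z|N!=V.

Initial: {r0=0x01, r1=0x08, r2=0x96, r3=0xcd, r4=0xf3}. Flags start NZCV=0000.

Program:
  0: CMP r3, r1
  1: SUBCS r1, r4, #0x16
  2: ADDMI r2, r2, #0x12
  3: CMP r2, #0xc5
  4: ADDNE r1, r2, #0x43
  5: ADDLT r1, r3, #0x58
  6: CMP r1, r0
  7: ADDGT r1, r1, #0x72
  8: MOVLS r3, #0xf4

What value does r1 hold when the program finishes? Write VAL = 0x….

VAL = 0x97

0: ✓ CMP  NZCV=1010
1: ✓ SUBCS  r1←0xdd
2: ✓ ADDMI  r2←0xa8
3: ✓ CMP  NZCV=1000
4: ✓ ADDNE  r1←0xeb
5: ✓ ADDLT  r1←0x25
6: ✓ CMP  NZCV=0010
7: ✓ ADDGT  r1←0x97
8: · MOVLS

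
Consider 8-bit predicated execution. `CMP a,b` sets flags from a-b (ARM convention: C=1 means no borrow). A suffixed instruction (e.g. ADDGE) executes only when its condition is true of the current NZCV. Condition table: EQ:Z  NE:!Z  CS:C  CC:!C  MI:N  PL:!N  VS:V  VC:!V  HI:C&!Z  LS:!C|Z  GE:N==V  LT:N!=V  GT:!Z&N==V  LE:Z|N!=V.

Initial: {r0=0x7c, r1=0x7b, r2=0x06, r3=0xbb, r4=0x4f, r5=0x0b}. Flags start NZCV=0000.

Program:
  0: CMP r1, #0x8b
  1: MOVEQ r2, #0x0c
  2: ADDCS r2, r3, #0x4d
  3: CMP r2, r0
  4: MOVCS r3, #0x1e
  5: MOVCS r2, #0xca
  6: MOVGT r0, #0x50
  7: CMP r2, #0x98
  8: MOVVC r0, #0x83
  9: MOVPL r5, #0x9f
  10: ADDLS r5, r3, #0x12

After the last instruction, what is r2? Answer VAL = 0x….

0: ✓ CMP  NZCV=1001
1: · MOVEQ
2: · ADDCS
3: ✓ CMP  NZCV=1000
4: · MOVCS
5: · MOVCS
6: · MOVGT
7: ✓ CMP  NZCV=0000
8: ✓ MOVVC  r0←0x83
9: ✓ MOVPL  r5←0x9f
10: ✓ ADDLS  r5←0xcd

VAL = 0x06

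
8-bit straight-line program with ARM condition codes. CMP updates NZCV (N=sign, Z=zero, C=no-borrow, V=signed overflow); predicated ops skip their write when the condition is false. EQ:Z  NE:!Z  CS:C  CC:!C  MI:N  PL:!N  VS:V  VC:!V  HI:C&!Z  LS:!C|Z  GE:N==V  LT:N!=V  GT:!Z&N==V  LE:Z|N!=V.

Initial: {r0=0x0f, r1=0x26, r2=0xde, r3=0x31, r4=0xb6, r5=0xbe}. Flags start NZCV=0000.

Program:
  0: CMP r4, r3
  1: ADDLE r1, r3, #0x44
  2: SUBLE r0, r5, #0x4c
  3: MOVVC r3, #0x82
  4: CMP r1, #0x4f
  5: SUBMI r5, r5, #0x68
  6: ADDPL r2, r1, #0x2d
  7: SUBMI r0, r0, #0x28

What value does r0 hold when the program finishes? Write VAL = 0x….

[0] flags=1010 → (cmp)
[1] flags=1010 LE?T → r1=0x75
[2] flags=1010 LE?T → r0=0x72
[3] flags=1010 VC?T → r3=0x82
[4] flags=0010 → (cmp)
[5] flags=0010 MI?F → skip
[6] flags=0010 PL?T → r2=0xa2
[7] flags=0010 MI?F → skip

VAL = 0x72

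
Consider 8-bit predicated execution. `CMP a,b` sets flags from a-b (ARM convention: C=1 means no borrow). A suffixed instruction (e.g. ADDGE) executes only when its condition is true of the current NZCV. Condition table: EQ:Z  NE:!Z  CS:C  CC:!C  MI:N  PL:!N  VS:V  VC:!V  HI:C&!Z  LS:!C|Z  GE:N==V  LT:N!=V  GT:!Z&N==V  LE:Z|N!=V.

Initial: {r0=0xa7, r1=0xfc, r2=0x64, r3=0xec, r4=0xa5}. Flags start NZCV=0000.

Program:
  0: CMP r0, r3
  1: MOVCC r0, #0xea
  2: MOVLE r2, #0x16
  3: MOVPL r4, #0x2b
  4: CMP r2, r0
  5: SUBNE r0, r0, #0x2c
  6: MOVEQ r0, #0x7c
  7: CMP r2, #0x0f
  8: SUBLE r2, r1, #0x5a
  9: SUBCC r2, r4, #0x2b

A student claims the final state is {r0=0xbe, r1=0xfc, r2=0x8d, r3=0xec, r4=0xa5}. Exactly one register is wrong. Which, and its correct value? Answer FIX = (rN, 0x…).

[0] flags=1000 → (cmp)
[1] flags=1000 CC?T → r0=0xea
[2] flags=1000 LE?T → r2=0x16
[3] flags=1000 PL?F → skip
[4] flags=0000 → (cmp)
[5] flags=0000 NE?T → r0=0xbe
[6] flags=0000 EQ?F → skip
[7] flags=0010 → (cmp)
[8] flags=0010 LE?F → skip
[9] flags=0010 CC?F → skip

FIX = (r2, 0x16)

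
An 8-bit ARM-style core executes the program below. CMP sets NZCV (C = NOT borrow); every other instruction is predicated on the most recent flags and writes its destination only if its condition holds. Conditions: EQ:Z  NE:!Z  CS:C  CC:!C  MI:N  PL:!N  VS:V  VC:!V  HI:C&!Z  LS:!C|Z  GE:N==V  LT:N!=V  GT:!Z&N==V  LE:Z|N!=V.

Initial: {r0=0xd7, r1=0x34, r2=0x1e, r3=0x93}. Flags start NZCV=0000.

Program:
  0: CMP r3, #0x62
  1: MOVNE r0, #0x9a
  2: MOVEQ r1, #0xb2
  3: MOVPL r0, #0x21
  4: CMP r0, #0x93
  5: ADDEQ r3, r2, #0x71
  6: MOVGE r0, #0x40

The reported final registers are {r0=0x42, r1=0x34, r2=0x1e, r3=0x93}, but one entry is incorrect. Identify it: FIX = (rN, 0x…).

[0] flags=0011 → (cmp)
[1] flags=0011 NE?T → r0=0x9a
[2] flags=0011 EQ?F → skip
[3] flags=0011 PL?T → r0=0x21
[4] flags=1001 → (cmp)
[5] flags=1001 EQ?F → skip
[6] flags=1001 GE?T → r0=0x40

FIX = (r0, 0x40)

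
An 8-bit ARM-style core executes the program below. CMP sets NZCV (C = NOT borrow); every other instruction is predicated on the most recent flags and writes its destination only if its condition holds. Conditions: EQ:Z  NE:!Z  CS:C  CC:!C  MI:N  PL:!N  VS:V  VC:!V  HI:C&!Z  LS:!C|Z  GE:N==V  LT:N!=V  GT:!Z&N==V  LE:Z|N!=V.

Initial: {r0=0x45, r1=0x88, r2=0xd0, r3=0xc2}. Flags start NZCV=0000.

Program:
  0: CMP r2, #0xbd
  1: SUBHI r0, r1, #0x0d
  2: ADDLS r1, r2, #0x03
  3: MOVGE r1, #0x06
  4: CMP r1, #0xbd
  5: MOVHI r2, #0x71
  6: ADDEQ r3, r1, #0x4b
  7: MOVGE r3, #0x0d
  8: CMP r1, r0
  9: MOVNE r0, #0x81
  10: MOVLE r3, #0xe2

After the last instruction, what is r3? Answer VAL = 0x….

VAL = 0xe2

0: ✓ CMP  NZCV=0010
1: ✓ SUBHI  r0←0x7b
2: · ADDLS
3: ✓ MOVGE  r1←0x06
4: ✓ CMP  NZCV=0000
5: · MOVHI
6: · ADDEQ
7: ✓ MOVGE  r3←0x0d
8: ✓ CMP  NZCV=1000
9: ✓ MOVNE  r0←0x81
10: ✓ MOVLE  r3←0xe2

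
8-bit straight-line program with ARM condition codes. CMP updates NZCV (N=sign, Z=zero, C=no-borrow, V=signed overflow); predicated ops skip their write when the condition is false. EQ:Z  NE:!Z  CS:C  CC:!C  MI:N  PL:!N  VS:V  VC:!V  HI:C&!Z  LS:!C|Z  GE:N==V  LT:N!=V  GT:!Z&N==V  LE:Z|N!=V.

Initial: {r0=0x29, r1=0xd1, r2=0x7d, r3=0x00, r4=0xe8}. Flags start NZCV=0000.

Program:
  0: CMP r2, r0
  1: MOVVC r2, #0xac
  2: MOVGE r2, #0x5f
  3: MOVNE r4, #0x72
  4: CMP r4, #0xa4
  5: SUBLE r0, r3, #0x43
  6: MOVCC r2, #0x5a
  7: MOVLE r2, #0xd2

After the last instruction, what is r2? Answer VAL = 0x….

VAL = 0x5a

[0] flags=0010 → (cmp)
[1] flags=0010 VC?T → r2=0xac
[2] flags=0010 GE?T → r2=0x5f
[3] flags=0010 NE?T → r4=0x72
[4] flags=1001 → (cmp)
[5] flags=1001 LE?F → skip
[6] flags=1001 CC?T → r2=0x5a
[7] flags=1001 LE?F → skip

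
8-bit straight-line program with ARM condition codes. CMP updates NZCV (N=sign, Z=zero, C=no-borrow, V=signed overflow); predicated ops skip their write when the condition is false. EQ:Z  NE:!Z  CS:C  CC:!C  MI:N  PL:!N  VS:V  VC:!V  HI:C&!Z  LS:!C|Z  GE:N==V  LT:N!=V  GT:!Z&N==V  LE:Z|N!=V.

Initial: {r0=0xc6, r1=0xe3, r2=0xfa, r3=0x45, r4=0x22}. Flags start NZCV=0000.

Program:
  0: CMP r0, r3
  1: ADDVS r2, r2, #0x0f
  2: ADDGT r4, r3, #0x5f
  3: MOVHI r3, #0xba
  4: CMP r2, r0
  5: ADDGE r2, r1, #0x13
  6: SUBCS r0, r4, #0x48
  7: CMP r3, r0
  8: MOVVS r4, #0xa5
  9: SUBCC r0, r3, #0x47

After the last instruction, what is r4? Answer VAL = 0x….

VAL = 0x22

0: ✓ CMP  NZCV=1010
1: · ADDVS
2: · ADDGT
3: ✓ MOVHI  r3←0xba
4: ✓ CMP  NZCV=0010
5: ✓ ADDGE  r2←0xf6
6: ✓ SUBCS  r0←0xda
7: ✓ CMP  NZCV=1000
8: · MOVVS
9: ✓ SUBCC  r0←0x73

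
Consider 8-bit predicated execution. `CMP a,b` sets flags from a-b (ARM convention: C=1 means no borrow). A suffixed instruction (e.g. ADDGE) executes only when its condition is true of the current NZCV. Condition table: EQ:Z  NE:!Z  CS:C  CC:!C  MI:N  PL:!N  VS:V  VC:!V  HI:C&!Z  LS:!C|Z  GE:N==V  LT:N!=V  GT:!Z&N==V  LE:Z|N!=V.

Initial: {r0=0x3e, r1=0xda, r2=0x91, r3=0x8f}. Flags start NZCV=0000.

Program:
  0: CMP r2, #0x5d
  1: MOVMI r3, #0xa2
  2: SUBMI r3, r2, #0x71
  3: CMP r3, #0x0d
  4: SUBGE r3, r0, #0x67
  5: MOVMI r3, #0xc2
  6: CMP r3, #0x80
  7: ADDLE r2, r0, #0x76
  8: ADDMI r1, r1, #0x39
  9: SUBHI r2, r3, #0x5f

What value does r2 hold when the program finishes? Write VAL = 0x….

VAL = 0x63

[0] flags=0011 → (cmp)
[1] flags=0011 MI?F → skip
[2] flags=0011 MI?F → skip
[3] flags=1010 → (cmp)
[4] flags=1010 GE?F → skip
[5] flags=1010 MI?T → r3=0xc2
[6] flags=0010 → (cmp)
[7] flags=0010 LE?F → skip
[8] flags=0010 MI?F → skip
[9] flags=0010 HI?T → r2=0x63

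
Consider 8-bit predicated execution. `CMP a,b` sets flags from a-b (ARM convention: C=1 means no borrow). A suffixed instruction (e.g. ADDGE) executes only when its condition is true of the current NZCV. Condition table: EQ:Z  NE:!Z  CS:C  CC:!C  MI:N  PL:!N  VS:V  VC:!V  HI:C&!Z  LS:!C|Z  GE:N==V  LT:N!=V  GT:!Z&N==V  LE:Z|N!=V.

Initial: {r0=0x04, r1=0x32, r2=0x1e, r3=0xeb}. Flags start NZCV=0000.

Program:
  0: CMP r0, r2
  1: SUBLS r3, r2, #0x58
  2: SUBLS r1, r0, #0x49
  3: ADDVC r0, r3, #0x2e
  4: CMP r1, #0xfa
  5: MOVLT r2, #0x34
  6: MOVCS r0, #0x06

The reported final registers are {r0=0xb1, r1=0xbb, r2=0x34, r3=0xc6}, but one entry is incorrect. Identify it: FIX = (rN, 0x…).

FIX = (r0, 0xf4)

[0] flags=1000 → (cmp)
[1] flags=1000 LS?T → r3=0xc6
[2] flags=1000 LS?T → r1=0xbb
[3] flags=1000 VC?T → r0=0xf4
[4] flags=1000 → (cmp)
[5] flags=1000 LT?T → r2=0x34
[6] flags=1000 CS?F → skip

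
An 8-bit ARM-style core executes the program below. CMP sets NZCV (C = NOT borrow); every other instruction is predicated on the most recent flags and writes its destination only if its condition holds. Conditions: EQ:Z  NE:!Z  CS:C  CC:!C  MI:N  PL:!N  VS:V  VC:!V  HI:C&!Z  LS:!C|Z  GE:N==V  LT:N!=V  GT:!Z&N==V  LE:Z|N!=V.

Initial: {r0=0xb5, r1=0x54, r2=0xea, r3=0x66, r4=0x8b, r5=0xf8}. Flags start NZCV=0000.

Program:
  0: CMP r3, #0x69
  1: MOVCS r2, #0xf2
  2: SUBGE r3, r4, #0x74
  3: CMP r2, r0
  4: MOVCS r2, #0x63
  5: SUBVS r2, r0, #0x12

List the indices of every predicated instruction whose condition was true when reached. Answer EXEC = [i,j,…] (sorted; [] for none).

EXEC = [4]

[0] flags=1000 → (cmp)
[1] flags=1000 CS?F → skip
[2] flags=1000 GE?F → skip
[3] flags=0010 → (cmp)
[4] flags=0010 CS?T → r2=0x63
[5] flags=0010 VS?F → skip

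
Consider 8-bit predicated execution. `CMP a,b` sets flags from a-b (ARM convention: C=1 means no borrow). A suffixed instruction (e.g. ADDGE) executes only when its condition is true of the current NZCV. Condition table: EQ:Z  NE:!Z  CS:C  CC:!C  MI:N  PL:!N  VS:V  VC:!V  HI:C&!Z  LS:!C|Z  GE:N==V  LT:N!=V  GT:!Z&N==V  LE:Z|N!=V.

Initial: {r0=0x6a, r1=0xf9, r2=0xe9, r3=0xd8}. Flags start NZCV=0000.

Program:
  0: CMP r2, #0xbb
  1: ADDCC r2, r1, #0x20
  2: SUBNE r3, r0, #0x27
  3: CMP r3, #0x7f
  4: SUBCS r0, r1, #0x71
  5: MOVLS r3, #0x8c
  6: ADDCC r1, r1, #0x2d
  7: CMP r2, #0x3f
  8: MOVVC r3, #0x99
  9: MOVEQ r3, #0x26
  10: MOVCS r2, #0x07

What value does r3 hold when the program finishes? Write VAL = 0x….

0: ✓ CMP  NZCV=0010
1: · ADDCC
2: ✓ SUBNE  r3←0x43
3: ✓ CMP  NZCV=1000
4: · SUBCS
5: ✓ MOVLS  r3←0x8c
6: ✓ ADDCC  r1←0x26
7: ✓ CMP  NZCV=1010
8: ✓ MOVVC  r3←0x99
9: · MOVEQ
10: ✓ MOVCS  r2←0x07

VAL = 0x99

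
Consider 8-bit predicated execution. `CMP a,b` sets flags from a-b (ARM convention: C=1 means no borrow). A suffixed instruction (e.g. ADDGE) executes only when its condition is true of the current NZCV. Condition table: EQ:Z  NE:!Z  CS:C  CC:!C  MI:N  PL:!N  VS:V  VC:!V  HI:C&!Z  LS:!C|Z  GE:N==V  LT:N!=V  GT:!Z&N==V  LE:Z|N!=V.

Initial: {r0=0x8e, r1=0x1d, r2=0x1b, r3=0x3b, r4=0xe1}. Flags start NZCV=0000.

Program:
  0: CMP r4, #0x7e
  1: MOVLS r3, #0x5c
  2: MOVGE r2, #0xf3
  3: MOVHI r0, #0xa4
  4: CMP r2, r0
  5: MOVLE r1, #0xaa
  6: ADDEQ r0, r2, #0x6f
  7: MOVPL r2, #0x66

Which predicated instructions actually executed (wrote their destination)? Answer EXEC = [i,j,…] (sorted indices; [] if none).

EXEC = [3,7]

[0] flags=0011 → (cmp)
[1] flags=0011 LS?F → skip
[2] flags=0011 GE?F → skip
[3] flags=0011 HI?T → r0=0xa4
[4] flags=0000 → (cmp)
[5] flags=0000 LE?F → skip
[6] flags=0000 EQ?F → skip
[7] flags=0000 PL?T → r2=0x66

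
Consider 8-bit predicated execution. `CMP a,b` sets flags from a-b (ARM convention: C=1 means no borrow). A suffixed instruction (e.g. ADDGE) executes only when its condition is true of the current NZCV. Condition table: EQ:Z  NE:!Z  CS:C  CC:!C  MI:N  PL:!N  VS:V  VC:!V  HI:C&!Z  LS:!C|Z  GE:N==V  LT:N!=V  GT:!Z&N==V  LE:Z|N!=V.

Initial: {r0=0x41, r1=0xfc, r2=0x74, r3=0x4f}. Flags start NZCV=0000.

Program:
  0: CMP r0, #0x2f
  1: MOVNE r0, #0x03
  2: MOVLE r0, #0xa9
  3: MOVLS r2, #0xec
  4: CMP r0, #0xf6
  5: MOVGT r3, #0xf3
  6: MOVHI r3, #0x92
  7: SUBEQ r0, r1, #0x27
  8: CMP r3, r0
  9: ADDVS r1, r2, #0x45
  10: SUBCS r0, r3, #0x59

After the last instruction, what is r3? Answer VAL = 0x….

[0] flags=0010 → (cmp)
[1] flags=0010 NE?T → r0=0x03
[2] flags=0010 LE?F → skip
[3] flags=0010 LS?F → skip
[4] flags=0000 → (cmp)
[5] flags=0000 GT?T → r3=0xf3
[6] flags=0000 HI?F → skip
[7] flags=0000 EQ?F → skip
[8] flags=1010 → (cmp)
[9] flags=1010 VS?F → skip
[10] flags=1010 CS?T → r0=0x9a

VAL = 0xf3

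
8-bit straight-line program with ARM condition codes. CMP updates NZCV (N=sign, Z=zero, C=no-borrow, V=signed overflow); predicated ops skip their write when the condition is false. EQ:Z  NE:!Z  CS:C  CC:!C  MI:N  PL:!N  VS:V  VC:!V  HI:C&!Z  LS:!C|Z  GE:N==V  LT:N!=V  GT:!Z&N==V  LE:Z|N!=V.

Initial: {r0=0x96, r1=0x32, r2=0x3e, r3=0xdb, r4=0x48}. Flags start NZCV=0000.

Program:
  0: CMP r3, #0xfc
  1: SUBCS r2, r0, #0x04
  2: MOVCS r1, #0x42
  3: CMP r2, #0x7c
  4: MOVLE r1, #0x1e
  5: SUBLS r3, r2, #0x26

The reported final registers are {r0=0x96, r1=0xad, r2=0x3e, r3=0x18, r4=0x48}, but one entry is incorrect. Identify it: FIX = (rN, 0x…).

FIX = (r1, 0x1e)

[0] flags=1000 → (cmp)
[1] flags=1000 CS?F → skip
[2] flags=1000 CS?F → skip
[3] flags=1000 → (cmp)
[4] flags=1000 LE?T → r1=0x1e
[5] flags=1000 LS?T → r3=0x18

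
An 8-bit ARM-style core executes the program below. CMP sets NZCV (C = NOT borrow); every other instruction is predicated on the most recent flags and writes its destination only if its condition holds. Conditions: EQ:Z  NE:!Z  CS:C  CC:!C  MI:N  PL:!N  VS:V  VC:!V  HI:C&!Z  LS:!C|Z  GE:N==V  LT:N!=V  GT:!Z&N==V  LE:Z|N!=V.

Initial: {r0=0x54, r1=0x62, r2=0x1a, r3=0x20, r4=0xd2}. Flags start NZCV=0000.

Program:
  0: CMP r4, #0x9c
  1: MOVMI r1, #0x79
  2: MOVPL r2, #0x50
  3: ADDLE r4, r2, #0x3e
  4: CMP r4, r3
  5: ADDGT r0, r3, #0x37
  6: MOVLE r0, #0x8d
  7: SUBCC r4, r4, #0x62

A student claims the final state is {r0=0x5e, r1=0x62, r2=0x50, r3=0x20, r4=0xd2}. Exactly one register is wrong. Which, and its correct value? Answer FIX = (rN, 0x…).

FIX = (r0, 0x8d)

0: ✓ CMP  NZCV=0010
1: · MOVMI
2: ✓ MOVPL  r2←0x50
3: · ADDLE
4: ✓ CMP  NZCV=1010
5: · ADDGT
6: ✓ MOVLE  r0←0x8d
7: · SUBCC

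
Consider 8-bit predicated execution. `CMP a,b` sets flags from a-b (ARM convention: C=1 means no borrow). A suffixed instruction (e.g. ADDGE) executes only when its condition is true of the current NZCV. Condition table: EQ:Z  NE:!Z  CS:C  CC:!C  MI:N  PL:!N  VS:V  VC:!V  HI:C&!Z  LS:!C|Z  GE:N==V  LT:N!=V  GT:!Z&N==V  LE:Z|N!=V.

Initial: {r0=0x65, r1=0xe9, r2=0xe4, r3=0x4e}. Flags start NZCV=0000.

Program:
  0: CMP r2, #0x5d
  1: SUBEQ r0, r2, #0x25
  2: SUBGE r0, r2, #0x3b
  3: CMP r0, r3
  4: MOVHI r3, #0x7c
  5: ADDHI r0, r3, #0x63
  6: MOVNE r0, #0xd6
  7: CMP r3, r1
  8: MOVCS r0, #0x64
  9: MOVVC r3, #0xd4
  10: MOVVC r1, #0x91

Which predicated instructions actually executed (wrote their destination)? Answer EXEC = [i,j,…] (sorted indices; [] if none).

EXEC = [4,5,6]

[0] flags=1010 → (cmp)
[1] flags=1010 EQ?F → skip
[2] flags=1010 GE?F → skip
[3] flags=0010 → (cmp)
[4] flags=0010 HI?T → r3=0x7c
[5] flags=0010 HI?T → r0=0xdf
[6] flags=0010 NE?T → r0=0xd6
[7] flags=1001 → (cmp)
[8] flags=1001 CS?F → skip
[9] flags=1001 VC?F → skip
[10] flags=1001 VC?F → skip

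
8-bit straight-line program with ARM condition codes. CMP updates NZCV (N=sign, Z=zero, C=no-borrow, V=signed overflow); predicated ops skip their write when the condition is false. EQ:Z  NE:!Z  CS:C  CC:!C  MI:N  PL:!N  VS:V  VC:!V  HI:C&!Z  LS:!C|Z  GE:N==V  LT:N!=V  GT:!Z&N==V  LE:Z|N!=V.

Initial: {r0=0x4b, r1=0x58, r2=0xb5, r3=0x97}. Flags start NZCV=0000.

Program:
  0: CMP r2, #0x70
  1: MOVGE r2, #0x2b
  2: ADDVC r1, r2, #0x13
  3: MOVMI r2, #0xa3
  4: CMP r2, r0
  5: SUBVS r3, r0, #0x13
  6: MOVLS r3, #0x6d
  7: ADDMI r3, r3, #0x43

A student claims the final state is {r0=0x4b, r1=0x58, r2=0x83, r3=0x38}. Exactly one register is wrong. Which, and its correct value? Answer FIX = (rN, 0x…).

FIX = (r2, 0xb5)

[0] flags=0011 → (cmp)
[1] flags=0011 GE?F → skip
[2] flags=0011 VC?F → skip
[3] flags=0011 MI?F → skip
[4] flags=0011 → (cmp)
[5] flags=0011 VS?T → r3=0x38
[6] flags=0011 LS?F → skip
[7] flags=0011 MI?F → skip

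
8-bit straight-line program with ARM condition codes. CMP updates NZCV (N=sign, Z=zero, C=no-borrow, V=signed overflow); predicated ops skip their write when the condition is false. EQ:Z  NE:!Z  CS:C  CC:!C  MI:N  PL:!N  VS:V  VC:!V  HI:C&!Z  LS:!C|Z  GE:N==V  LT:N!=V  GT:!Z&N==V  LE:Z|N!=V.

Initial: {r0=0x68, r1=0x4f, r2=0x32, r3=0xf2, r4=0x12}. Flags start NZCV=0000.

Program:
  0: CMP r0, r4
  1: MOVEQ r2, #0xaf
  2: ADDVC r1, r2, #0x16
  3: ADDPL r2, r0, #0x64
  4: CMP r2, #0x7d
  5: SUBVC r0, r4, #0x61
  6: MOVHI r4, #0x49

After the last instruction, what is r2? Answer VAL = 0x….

VAL = 0xcc

[0] flags=0010 → (cmp)
[1] flags=0010 EQ?F → skip
[2] flags=0010 VC?T → r1=0x48
[3] flags=0010 PL?T → r2=0xcc
[4] flags=0011 → (cmp)
[5] flags=0011 VC?F → skip
[6] flags=0011 HI?T → r4=0x49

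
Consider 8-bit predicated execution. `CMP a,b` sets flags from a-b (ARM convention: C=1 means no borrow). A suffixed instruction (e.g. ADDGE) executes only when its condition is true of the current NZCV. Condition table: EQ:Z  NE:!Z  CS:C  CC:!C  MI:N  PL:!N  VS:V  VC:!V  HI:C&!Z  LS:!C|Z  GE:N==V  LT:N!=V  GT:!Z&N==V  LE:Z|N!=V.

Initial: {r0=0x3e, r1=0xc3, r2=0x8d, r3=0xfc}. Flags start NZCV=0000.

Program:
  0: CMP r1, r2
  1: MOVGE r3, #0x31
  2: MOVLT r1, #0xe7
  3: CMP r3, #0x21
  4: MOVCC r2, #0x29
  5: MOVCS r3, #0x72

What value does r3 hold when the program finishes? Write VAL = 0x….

VAL = 0x72

0: ✓ CMP  NZCV=0010
1: ✓ MOVGE  r3←0x31
2: · MOVLT
3: ✓ CMP  NZCV=0010
4: · MOVCC
5: ✓ MOVCS  r3←0x72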